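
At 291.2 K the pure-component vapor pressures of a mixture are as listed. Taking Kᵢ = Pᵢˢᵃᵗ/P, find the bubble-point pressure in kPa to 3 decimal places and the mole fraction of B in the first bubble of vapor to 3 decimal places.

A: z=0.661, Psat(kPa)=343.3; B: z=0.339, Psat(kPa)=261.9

Pbub = 315.705 kPa, y_B = 0.281

At the bubble point ψ → 0, so ΣzᵢKᵢ = 1 with Kᵢ = Pᵢˢᵃᵗ/P ⇒ P = ΣzᵢPᵢˢᵃᵗ.
P = 0.661·343.3 + 0.339·261.9 = 315.705 kPa
yᵢ = zᵢPᵢˢᵃᵗ/P ⇒ y_B = 0.339·261.9/315.705 = 0.281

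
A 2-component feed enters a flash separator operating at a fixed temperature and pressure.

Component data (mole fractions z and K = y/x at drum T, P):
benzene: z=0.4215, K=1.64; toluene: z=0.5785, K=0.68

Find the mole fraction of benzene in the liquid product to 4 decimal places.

x_benzene = 0.3333

Rachford–Rice: g(β) = Σ zᵢ(Kᵢ−1)/(1+β(Kᵢ−1)) = 0.
Check two-phase: ΣzᵢKᵢ = 1.0846 > 1 and Σzᵢ/Kᵢ = 1.1077 > 1, so g(0) = 0.0846 > 0 and g(1) = -0.1077 < 0.
Binary case is linear: z₁(K₁−1)(1+β(K₂−1)) + z₂(K₂−1)(1+β(K₁−1)) = 0
⇒ β = [z₁(K₁−1)+z₂(K₂−1)] / [−(K₁−1)(K₂−1)] = 0.08464/0.20480 = 0.4133
Compositions from xᵢ = zᵢ/(1+β(Kᵢ−1)), yᵢ = Kᵢxᵢ:
  benzene: x = 0.3333, y = 0.5467
  toluene: x = 0.6667, y = 0.4533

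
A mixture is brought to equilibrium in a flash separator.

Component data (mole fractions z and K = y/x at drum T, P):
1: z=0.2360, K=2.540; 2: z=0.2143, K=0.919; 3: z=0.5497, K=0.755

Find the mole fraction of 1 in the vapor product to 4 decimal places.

Newton iteration, V/F⁰ = 0.53:
  V/F = 0.5300: g = 0.02720, g' = -0.2148 → V/F = 0.6566
  V/F = 0.6566: g = 0.00188, g' = -0.1868 → V/F = 0.6667
Converged at V/F = 0.6667.
Compositions from xᵢ = zᵢ/(1+V/F(Kᵢ−1)), yᵢ = Kᵢxᵢ:
  1: x = 0.1164, y = 0.2958
  2: x = 0.2265, y = 0.2082
  3: x = 0.6570, y = 0.4961

y_1 = 0.2958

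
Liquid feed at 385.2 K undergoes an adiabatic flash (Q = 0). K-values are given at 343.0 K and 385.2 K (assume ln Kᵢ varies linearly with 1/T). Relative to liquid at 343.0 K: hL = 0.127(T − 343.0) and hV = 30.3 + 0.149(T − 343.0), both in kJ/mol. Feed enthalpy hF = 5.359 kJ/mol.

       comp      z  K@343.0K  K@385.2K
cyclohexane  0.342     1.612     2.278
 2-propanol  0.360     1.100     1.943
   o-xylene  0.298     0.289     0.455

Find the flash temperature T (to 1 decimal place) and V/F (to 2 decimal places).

Adiabatic flash: solve Rachford–Rice at each trial T, then check hF = ψ·hV(T) + (1−ψ)·hL(T).
  T = 343.0 K: K = (1.612, 1.100, 0.289), RR gives ψ = 0.116, H_out = 3.524 kJ/mol
  T = 385.2 K: K = (2.278, 1.943, 0.455), RR gives ψ = 1.000, H_out = 36.588 kJ/mol
  T = 364.1 K: K = (1.936, 1.486, 0.367), RR gives ψ = 0.673, H_out = 23.383 kJ/mol
  T = 353.6 K: K = (1.772, 1.285, 0.327), RR gives ψ = 0.449, H_out = 15.044 kJ/mol
  T = 348.3 K: K = (1.691, 1.190, 0.308), RR gives ψ = 0.301, H_out = 9.828 kJ/mol
  T = 345.6 K: K = (1.651, 1.144, 0.298), RR gives ψ = 0.212, H_out = 6.776 kJ/mol
  T = 344.3 K: K = (1.631, 1.122, 0.294), RR gives ψ = 0.166, H_out = 5.192 kJ/mol
Linear interpolation between T = 344.3 (H_out = 5.192) and T = 345.6 (H_out = 6.776) on hF = 5.359 gives T ≈ 344.4 K, at which ψ = 0.17.

T = 344.4 K, V/F = 0.17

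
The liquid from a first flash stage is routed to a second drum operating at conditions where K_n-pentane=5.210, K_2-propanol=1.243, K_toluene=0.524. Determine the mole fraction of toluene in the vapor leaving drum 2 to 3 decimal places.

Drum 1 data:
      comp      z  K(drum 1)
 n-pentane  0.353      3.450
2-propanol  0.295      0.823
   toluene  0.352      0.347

y_toluene (drum 2) = 0.341

Drum 1:
Rachford–Rice: g(ψ₁) = Σ zᵢ(Kᵢ−1)/(1+ψ₁(Kᵢ−1)) = 0.
Check two-phase: ΣzᵢKᵢ = 1.583 > 1 and Σzᵢ/Kᵢ = 1.475 > 1, so g(0) = 0.583 > 0 and g(1) = -0.475 < 0.
Newton iteration, ψ₁⁰ = 0.5:
  ψ₁ = 0.500: g = -0.0099, g' = -0.770 → ψ₁ = 0.487
Converged at ψ₁ = 0.487.
Drum-1 compositions:
  n-pentane: x = 0.161, y = 0.555
  2-propanol: x = 0.323, y = 0.266
  toluene: x = 0.516, y = 0.179
Drum-2 feed = drum-1 liquid: z₂ = (0.1609, 0.3228, 0.5162).
Drum 2:
Material balance + equilibrium reduce to Σ zᵢ(Kᵢ−1)/(1+ψ₂(Kᵢ−1)) = 0.
Feasibility: ΣzᵢKᵢ = 1.510, Σzᵢ/Kᵢ = 1.276 — both > 1, two phases present.
Newton iteration, ψ₂⁰ = 0.5:
  ψ₂ = 0.500: g = -0.0343, g' = -0.512 → ψ₂ = 0.433
  ψ₂ = 0.433: g = 0.0015, g' = -0.559 → ψ₂ = 0.436
Converged at ψ₂ = 0.436.
  n-pentane: x = 0.057, y = 0.296
  2-propanol: x = 0.292, y = 0.363
  toluene: x = 0.651, y = 0.341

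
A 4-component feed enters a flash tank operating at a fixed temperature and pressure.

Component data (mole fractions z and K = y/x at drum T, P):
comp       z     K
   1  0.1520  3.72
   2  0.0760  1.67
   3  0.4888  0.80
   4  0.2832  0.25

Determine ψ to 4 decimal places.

Let ψ = V/F and solve Σ zᵢ(Kᵢ−1)/(1+ψ(Kᵢ−1)) = 0.
g(0) = ΣzᵢKᵢ − 1 = 0.1542 and g(1) = 1 − Σzᵢ/Kᵢ = -0.8302, so a root lies in (0, 1).
Iterate (Newton) starting at ψ = 0.36:
  ψ = 0.3600: g = -0.14639, g' = -0.6309 → ψ = 0.1280
  ψ = 0.1280: g = 0.01832, g' = -0.8633 → ψ = 0.1492
  ψ = 0.1492: g = 0.00047, g' = -0.8200 → ψ = 0.1498
Converged at ψ = 0.1498.

ψ = 0.1498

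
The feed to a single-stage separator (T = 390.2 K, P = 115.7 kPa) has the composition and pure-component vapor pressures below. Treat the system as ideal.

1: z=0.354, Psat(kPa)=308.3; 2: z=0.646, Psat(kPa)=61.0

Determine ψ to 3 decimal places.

Raoult's law: Kᵢ = Pᵢˢᵃᵗ/P = Pᵢˢᵃᵗ/115.7.
  K_1 = 308.3/115.7 = 2.66465, K_2 = 61.0/115.7 = 0.52723
Binary case is linear: z₁(K₁−1)(1+ψ(K₂−1)) + z₂(K₂−1)(1+ψ(K₁−1)) = 0
⇒ ψ = [z₁(K₁−1)+z₂(K₂−1)] / [−(K₁−1)(K₂−1)] = 0.2839/0.7870 = 0.361

ψ = 0.361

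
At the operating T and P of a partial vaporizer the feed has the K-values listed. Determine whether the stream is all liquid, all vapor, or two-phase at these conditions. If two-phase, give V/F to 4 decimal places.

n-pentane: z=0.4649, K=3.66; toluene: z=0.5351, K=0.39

ΣzᵢKᵢ = 1.9102; Σzᵢ/Kᵢ = 1.4991.
Both exceed 1, so a two-phase solution exists.
Rachford–Rice: g(ψ) = Σ zᵢ(Kᵢ−1)/(1+ψ(Kᵢ−1)) = 0.
Iterate (Newton) starting at ψ = 0.58:
  ψ = 0.5800: g = -0.01880, g' = -0.9856 → ψ = 0.5609
  ψ = 0.5609: g = 0.00004, g' = -0.9898 → ψ = 0.5610
Converged at ψ = 0.5610.

two-phase, V/F = 0.5610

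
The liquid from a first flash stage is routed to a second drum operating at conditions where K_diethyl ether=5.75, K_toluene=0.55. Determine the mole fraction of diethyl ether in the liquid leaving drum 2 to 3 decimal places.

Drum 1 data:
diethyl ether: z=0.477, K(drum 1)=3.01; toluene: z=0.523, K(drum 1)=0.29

x_diethyl ether (drum 2) = 0.087

Drum 1:
Binary case is linear: z₁(K₁−1)(1+ψ₁(K₂−1)) + z₂(K₂−1)(1+ψ₁(K₁−1)) = 0
⇒ ψ₁ = [z₁(K₁−1)+z₂(K₂−1)] / [−(K₁−1)(K₂−1)] = 0.5874/1.4271 = 0.412
Drum-1 compositions:
  diethyl ether: x = 0.261, y = 0.786
  toluene: x = 0.739, y = 0.214
Drum-2 feed = drum-1 liquid: z₂ = (0.2610, 0.7390).
Drum 2:
Newton–Raphson from ψ₂ = 0.5:
  ψ₂ = 0.500: g = -0.0617, g' = -0.766 → ψ₂ = 0.419
  ψ₂ = 0.419: g = 0.0044, g' = -0.885 → ψ₂ = 0.424
Converged at ψ₂ = 0.424.
  diethyl ether: x = 0.087, y = 0.498
  toluene: x = 0.913, y = 0.502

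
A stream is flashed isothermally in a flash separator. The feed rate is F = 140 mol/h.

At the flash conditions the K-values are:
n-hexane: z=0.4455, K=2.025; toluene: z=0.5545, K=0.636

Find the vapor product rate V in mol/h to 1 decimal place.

Let β = V/F and solve Σ zᵢ(Kᵢ−1)/(1+β(Kᵢ−1)) = 0.
Check two-phase: ΣzᵢKᵢ = 1.2548 > 1 and Σzᵢ/Kᵢ = 1.0919 > 1, so g(0) = 0.2548 > 0 and g(1) = -0.0919 < 0.
Binary case is linear: z₁(K₁−1)(1+β(K₂−1)) + z₂(K₂−1)(1+β(K₁−1)) = 0
⇒ β = [z₁(K₁−1)+z₂(K₂−1)] / [−(K₁−1)(K₂−1)] = 0.25480/0.37310 = 0.6829
Then V = β·F = 0.6829·140 = 95.6 mol/h and L = F − V = 44.4 mol/h.

V = 95.6 mol/h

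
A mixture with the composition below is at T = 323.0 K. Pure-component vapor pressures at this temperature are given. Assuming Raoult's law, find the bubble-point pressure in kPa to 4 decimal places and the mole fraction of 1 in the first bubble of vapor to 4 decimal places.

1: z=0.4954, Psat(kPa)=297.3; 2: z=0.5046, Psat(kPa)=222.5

At the bubble point ψ → 0, so ΣzᵢKᵢ = 1 with Kᵢ = Pᵢˢᵃᵗ/P ⇒ P = ΣzᵢPᵢˢᵃᵗ.
P = 0.4954·297.3 + 0.5046·222.5 = 259.5559 kPa
yᵢ = zᵢPᵢˢᵃᵗ/P ⇒ y_1 = 0.4954·297.3/259.5559 = 0.5674

Pbub = 259.5559 kPa, y_1 = 0.5674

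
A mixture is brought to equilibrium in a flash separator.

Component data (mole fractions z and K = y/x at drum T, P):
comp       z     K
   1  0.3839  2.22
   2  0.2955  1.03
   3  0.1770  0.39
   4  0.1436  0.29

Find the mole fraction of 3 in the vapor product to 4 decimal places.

Let β = V/F and solve Σ zᵢ(Kᵢ−1)/(1+β(Kᵢ−1)) = 0.
Check two-phase: ΣzᵢKᵢ = 1.2673 > 1 and Σzᵢ/Kᵢ = 1.4088 > 1, so g(0) = 0.2673 > 0 and g(1) = -0.4088 < 0.
Iterate (Newton) starting at β = 0.48:
  β = 0.4800: g = -0.00322, g' = -0.5258 → β = 0.4739
Converged at β = 0.4739.
Compositions from xᵢ = zᵢ/(1+β(Kᵢ−1)), yᵢ = Kᵢxᵢ:
  1: x = 0.2433, y = 0.5400
  2: x = 0.2914, y = 0.3001
  3: x = 0.2490, y = 0.0971
  4: x = 0.2164, y = 0.0628

y_3 = 0.0971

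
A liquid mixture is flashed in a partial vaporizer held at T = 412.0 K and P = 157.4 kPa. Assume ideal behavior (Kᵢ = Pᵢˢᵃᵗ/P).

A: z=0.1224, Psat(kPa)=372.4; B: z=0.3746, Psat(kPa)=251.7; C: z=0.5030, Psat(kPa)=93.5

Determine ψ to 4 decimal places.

Raoult's law: Kᵢ = Pᵢˢᵃᵗ/P = Pᵢˢᵃᵗ/157.4.
  K_A = 372.4/157.4 = 2.365947, K_B = 251.7/157.4 = 1.599111, K_C = 93.5/157.4 = 0.594028
Iterate (Newton) starting at ψ = 0.5:
  ψ = 0.5000: g = 0.01583, g' = -0.2907 → ψ = 0.5544
  ψ = 0.5544: g = 0.00009, g' = -0.2878 → ψ = 0.5547
Converged at ψ = 0.5547.

ψ = 0.5547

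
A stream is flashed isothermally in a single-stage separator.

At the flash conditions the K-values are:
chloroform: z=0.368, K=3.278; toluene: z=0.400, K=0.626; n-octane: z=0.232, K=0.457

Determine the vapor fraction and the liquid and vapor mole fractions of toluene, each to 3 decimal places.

ψ = 0.557, x_toluene = 0.505, y_toluene = 0.316

Material balance + equilibrium reduce to Σ zᵢ(Kᵢ−1)/(1+ψ(Kᵢ−1)) = 0.
g(0) = ΣzᵢKᵢ − 1 = 0.563 and g(1) = 1 − Σzᵢ/Kᵢ = -0.259, so a root lies in (0, 1).
Iterate (Newton) starting at ψ = 0.5:
  ψ = 0.500: g = 0.0350, g' = -0.631 → ψ = 0.555
  ψ = 0.555: g = 0.0009, g' = -0.602 → ψ = 0.557
Converged at ψ = 0.557.
Compositions from xᵢ = zᵢ/(1+ψ(Kᵢ−1)), yᵢ = Kᵢxᵢ:
  chloroform: x = 0.162, y = 0.532
  toluene: x = 0.505, y = 0.316
  n-octane: x = 0.333, y = 0.152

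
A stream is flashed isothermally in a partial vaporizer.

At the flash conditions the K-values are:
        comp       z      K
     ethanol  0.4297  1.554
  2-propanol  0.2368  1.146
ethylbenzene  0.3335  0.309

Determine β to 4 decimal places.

β = 0.1389

Let β = V/F and solve Σ zᵢ(Kᵢ−1)/(1+β(Kᵢ−1)) = 0.
g(0) = ΣzᵢKᵢ − 1 = 0.0422 and g(1) = 1 − Σzᵢ/Kᵢ = -0.5624, so a root lies in (0, 1).
Newton–Raphson from β = 0.47:
  β = 0.4700: g = -0.12006, g' = -0.4367 → β = 0.1951
  β = 0.1951: g = -0.01790, g' = -0.3249 → β = 0.1400
  β = 0.1400: g = -0.00032, g' = -0.3136 → β = 0.1389
Converged at β = 0.1389.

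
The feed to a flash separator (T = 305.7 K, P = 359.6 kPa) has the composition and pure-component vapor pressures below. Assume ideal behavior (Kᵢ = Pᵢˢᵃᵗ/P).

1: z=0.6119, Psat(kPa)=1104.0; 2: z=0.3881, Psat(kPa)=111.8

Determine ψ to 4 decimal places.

Raoult's law: Kᵢ = Pᵢˢᵃᵗ/P = Pᵢˢᵃᵗ/359.6.
  K_1 = 1104.0/359.6 = 3.070078, K_2 = 111.8/359.6 = 0.310901
Binary case is linear: z₁(K₁−1)(1+ψ(K₂−1)) + z₂(K₂−1)(1+ψ(K₁−1)) = 0
⇒ ψ = [z₁(K₁−1)+z₂(K₂−1)] / [−(K₁−1)(K₂−1)] = 0.99924/1.42649 = 0.7005

ψ = 0.7005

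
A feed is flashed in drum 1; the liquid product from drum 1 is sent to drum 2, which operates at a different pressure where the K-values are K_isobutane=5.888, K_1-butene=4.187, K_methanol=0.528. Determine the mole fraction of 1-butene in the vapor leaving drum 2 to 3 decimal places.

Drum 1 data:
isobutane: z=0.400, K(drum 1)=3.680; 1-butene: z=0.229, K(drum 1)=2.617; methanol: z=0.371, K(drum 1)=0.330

y_1-butene (drum 2) = 0.217

Drum 1:
Rachford–Rice: g(ψ₁) = Σ zᵢ(Kᵢ−1)/(1+ψ₁(Kᵢ−1)) = 0.
Feasibility: ΣzᵢKᵢ = 2.194, Σzᵢ/Kᵢ = 1.320 — both > 1, two phases present.
Newton iteration, ψ₁⁰ = 0.54:
  ψ₁ = 0.540: g = 0.2462, g' = -1.059 → ψ₁ = 0.772
  ψ₁ = 0.772: g = -0.0014, g' = -1.139 → ψ₁ = 0.771
Converged at ψ₁ = 0.771.
Drum-1 compositions:
  isobutane: x = 0.130, y = 0.480
  1-butene: x = 0.102, y = 0.267
  methanol: x = 0.768, y = 0.253
Drum-2 feed = drum-1 liquid: z₂ = (0.1304, 0.1019, 0.7677).
Drum 2:
Rachford–Rice: g(ψ₂) = Σ zᵢ(Kᵢ−1)/(1+ψ₂(Kᵢ−1)) = 0.
Check two-phase: ΣzᵢKᵢ = 1.600 > 1 and Σzᵢ/Kᵢ = 1.500 > 1, so g(0) = 0.600 > 0 and g(1) = -0.500 < 0.
Iterate (Newton) starting at ψ₂ = 0.53:
  ψ₂ = 0.530: g = -0.1849, g' = -0.689 → ψ₂ = 0.262
  ψ₂ = 0.262: g = 0.0434, g' = -1.130 → ψ₂ = 0.300
  ψ₂ = 0.300: g = 0.0023, g' = -1.015 → ψ₂ = 0.302
Converged at ψ₂ = 0.302.
  isobutane: x = 0.053, y = 0.310
  1-butene: x = 0.052, y = 0.217
  methanol: x = 0.895, y = 0.473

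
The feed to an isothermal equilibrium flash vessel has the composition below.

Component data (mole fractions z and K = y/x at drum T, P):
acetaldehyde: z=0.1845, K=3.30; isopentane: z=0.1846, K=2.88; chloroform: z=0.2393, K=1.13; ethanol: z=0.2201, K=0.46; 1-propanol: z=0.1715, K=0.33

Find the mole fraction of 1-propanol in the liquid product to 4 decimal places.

x_1-propanol = 0.2879

Let ψ = V/F and solve Σ zᵢ(Kᵢ−1)/(1+ψ(Kᵢ−1)) = 0.
g(0) = ΣzᵢKᵢ − 1 = 0.5687 and g(1) = 1 − Σzᵢ/Kᵢ = -0.3300, so a root lies in (0, 1).
Iterate (Newton) starting at ψ = 0.3:
  ψ = 0.3000: g = 0.21729, g' = -0.8242 → ψ = 0.5636
  ψ = 0.5636: g = 0.02679, g' = -0.6738 → ψ = 0.6034
Converged at ψ = 0.6034.
Compositions from xᵢ = zᵢ/(1+ψ(Kᵢ−1)), yᵢ = Kᵢxᵢ:
  acetaldehyde: x = 0.0773, y = 0.2550
  isopentane: x = 0.0865, y = 0.2491
  chloroform: x = 0.2219, y = 0.2507
  ethanol: x = 0.3265, y = 0.1502
  1-propanol: x = 0.2879, y = 0.0950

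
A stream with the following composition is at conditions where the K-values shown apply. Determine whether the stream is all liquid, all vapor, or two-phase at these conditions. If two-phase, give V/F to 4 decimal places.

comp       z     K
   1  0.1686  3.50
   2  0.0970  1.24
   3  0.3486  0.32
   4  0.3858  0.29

ΣzᵢKᵢ = 0.9338; Σzᵢ/Kᵢ = 2.5461.
Since ΣzᵢKᵢ < 1 the mixture is below its bubble point — single liquid phase.

all liquid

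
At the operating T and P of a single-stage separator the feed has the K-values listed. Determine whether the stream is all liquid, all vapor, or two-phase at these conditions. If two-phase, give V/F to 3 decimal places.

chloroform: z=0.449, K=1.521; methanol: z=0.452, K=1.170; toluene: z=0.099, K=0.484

all vapor

ΣzᵢKᵢ = 1.260; Σzᵢ/Kᵢ = 0.886.
Since Σzᵢ/Kᵢ < 1 the mixture is above its dew point — single vapor phase.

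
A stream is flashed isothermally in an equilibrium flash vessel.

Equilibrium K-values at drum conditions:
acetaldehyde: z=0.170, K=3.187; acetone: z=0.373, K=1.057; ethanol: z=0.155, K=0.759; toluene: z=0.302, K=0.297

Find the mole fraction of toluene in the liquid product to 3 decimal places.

x_toluene = 0.348

Let ψ = V/F and solve Σ zᵢ(Kᵢ−1)/(1+ψ(Kᵢ−1)) = 0.
Check two-phase: ΣzᵢKᵢ = 1.143 > 1 and Σzᵢ/Kᵢ = 1.627 > 1, so g(0) = 0.143 > 0 and g(1) = -0.627 < 0.
Newton–Raphson from ψ = 0.48:
  ψ = 0.480: g = -0.1606, g' = -0.546 → ψ = 0.186
  ψ = 0.186: g = 0.0020, g' = -0.619 → ψ = 0.189
Converged at ψ = 0.189.
Compositions from xᵢ = zᵢ/(1+ψ(Kᵢ−1)), yᵢ = Kᵢxᵢ:
  acetaldehyde: x = 0.120, y = 0.383
  acetone: x = 0.369, y = 0.390
  ethanol: x = 0.162, y = 0.123
  toluene: x = 0.348, y = 0.103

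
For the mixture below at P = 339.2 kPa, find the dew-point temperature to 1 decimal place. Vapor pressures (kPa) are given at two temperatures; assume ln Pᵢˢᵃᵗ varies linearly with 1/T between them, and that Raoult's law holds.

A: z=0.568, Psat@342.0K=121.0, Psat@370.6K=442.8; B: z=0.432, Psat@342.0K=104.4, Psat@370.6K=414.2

Dew-point temperature: Σzᵢ·P/Pᵢˢᵃᵗ(T) = 1. Interpolate ln Pᵢˢᵃᵗ = aᵢ + bᵢ/T.
  T = 342.0 K: ΣzᵢP/Pᵢˢᵃᵗ = 2.9959
  T = 370.6 K: ΣzᵢP/Pᵢˢᵃᵗ = 0.7889
  T = 356.3 K: ΣzᵢP/Pᵢˢᵃᵗ = 1.4964
  T = 363.5 K: ΣzᵢP/Pᵢˢᵃᵗ = 1.0772
  T = 367.1 K: ΣzᵢP/Pᵢˢᵃᵗ = 0.9184
  T = 365.3 K: ΣzᵢP/Pᵢˢᵃᵗ = 0.9943
Interpolating between 363.5 K and 365.3 K gives T ≈ 365.2 K.

T = 365.2 K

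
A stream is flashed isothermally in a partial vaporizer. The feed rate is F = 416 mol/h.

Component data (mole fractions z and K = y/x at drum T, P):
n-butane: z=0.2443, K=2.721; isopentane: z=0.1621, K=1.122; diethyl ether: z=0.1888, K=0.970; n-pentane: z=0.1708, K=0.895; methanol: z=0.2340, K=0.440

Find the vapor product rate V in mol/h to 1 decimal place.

Material balance + equilibrium reduce to Σ zᵢ(Kᵢ−1)/(1+ψ(Kᵢ−1)) = 0.
Check two-phase: ΣzᵢKᵢ = 1.2856 > 1 and Σzᵢ/Kᵢ = 1.1516 > 1, so g(0) = 0.2856 > 0 and g(1) = -0.1516 < 0.
Iterate (Newton) starting at ψ = 0.57:
  ψ = 0.5700: g = 0.01341, g' = -0.3471 → ψ = 0.6086
  ψ = 0.6086: g = 0.00003, g' = -0.3459 → ψ = 0.6087
Converged at ψ = 0.6087.
Then V = ψ·F = 0.6087·416 = 253.2 mol/h and L = F − V = 162.8 mol/h.

V = 253.2 mol/h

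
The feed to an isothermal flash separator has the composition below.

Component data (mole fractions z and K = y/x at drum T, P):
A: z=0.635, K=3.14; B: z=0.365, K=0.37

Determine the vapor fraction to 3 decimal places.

Material balance + equilibrium reduce to Σ zᵢ(Kᵢ−1)/(1+ψ(Kᵢ−1)) = 0.
Feasibility: ΣzᵢKᵢ = 2.129, Σzᵢ/Kᵢ = 1.189 — both > 1, two phases present.
Binary case is linear: z₁(K₁−1)(1+ψ(K₂−1)) + z₂(K₂−1)(1+ψ(K₁−1)) = 0
⇒ ψ = [z₁(K₁−1)+z₂(K₂−1)] / [−(K₁−1)(K₂−1)] = 1.1290/1.3482 = 0.837

ψ = 0.837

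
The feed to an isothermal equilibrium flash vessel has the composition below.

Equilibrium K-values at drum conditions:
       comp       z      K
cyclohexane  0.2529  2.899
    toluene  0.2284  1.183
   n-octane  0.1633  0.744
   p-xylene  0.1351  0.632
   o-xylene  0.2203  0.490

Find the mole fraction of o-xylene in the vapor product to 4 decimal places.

y_o-xylene = 0.1517

Material balance + equilibrium reduce to Σ zᵢ(Kᵢ−1)/(1+β(Kᵢ−1)) = 0.
g(0) = ΣzᵢKᵢ − 1 = 0.3182 and g(1) = 1 − Σzᵢ/Kᵢ = -0.1632, so a root lies in (0, 1).
Iterate (Newton) starting at β = 0.42:
  β = 0.4200: g = 0.05736, g' = -0.4207 → β = 0.5563
  β = 0.5563: g = 0.00334, g' = -0.3771 → β = 0.5652
Converged at β = 0.5652.
Compositions from xᵢ = zᵢ/(1+β(Kᵢ−1)), yᵢ = Kᵢxᵢ:
  cyclohexane: x = 0.1220, y = 0.3536
  toluene: x = 0.2070, y = 0.2449
  n-octane: x = 0.1909, y = 0.1420
  p-xylene: x = 0.1706, y = 0.1078
  o-xylene: x = 0.3095, y = 0.1517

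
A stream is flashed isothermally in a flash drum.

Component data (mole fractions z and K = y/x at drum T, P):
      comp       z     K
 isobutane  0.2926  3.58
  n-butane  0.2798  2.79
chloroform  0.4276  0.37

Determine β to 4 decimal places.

Rachford–Rice: g(β) = Σ zᵢ(Kᵢ−1)/(1+β(Kᵢ−1)) = 0.
g(0) = ΣzᵢKᵢ − 1 = 0.9864 and g(1) = 1 − Σzᵢ/Kᵢ = -0.3377, so a root lies in (0, 1).
Newton iteration, β⁰ = 0.5:
  β = 0.5000: g = 0.20068, g' = -0.9827 → β = 0.7042
  β = 0.7042: g = 0.00535, g' = -0.9692 → β = 0.7097
Converged at β = 0.7097.

β = 0.7097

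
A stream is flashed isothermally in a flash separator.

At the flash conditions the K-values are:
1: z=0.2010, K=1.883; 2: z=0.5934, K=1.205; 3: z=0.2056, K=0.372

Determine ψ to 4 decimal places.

ψ = 0.6561

Material balance + equilibrium reduce to Σ zᵢ(Kᵢ−1)/(1+ψ(Kᵢ−1)) = 0.
Feasibility: ΣzᵢKᵢ = 1.1700, Σzᵢ/Kᵢ = 1.1519 — both > 1, two phases present.
Newton iteration, ψ⁰ = 0.5:
  ψ = 0.5000: g = 0.04524, g' = -0.2682 → ψ = 0.6687
  ψ = 0.6687: g = -0.00401, g' = -0.3222 → ψ = 0.6562
  ψ = 0.6562: g = -0.00003, g' = -0.3168 → ψ = 0.6561
Converged at ψ = 0.6561.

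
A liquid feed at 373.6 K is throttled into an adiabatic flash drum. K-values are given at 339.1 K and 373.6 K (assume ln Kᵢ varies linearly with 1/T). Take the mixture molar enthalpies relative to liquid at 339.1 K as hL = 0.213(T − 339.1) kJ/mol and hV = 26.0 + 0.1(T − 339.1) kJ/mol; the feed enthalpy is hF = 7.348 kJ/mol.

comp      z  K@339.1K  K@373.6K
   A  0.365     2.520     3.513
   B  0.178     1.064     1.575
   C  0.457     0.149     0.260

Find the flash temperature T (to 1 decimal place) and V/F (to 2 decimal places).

T = 345.9 K, V/F = 0.23

Adiabatic flash: solve Rachford–Rice at each trial T, then check hF = ψ·hV(T) + (1−ψ)·hL(T).
  T = 339.1 K: K = (2.520, 1.064, 0.149), RR gives ψ = 0.167, H_out = 4.353 kJ/mol
  T = 373.6 K: K = (3.513, 1.575, 0.260), RR gives ψ = 0.454, H_out = 17.389 kJ/mol
  T = 356.4 K: K = (3.001, 1.308, 0.200), RR gives ψ = 0.323, H_out = 11.455 kJ/mol
  T = 347.8 K: K = (2.757, 1.183, 0.173), RR gives ψ = 0.251, H_out = 8.121 kJ/mol
  T = 343.5 K: K = (2.639, 1.123, 0.161), RR gives ψ = 0.211, H_out = 6.318 kJ/mol
  T = 345.6 K: K = (2.696, 1.152, 0.167), RR gives ψ = 0.231, H_out = 7.211 kJ/mol
Linear interpolation between T = 345.6 (H_out = 7.211) and T = 347.8 (H_out = 8.121) on hF = 7.348 gives T ≈ 345.9 K, at which ψ = 0.23.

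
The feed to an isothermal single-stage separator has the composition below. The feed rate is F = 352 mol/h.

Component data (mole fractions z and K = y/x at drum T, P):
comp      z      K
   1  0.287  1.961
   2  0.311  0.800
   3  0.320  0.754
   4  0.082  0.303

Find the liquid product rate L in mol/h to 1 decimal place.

Newton iteration, ψ⁰ = 0.37:
  ψ = 0.370: g = -0.0273, g' = -0.255 → ψ = 0.263
  ψ = 0.263: g = 0.0005, g' = -0.265 → ψ = 0.264
Converged at ψ = 0.264.
Then V = ψ·F = 0.2644·352 = 93.1 mol/h and L = F − V = 258.9 mol/h.

L = 258.9 mol/h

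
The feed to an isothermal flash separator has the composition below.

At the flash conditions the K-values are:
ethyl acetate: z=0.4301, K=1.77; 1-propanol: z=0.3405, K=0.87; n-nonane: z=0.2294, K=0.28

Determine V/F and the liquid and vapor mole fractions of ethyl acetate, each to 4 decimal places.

Rachford–Rice: g(V/F) = Σ zᵢ(Kᵢ−1)/(1+V/F(Kᵢ−1)) = 0.
Check two-phase: ΣzᵢKᵢ = 1.1217 > 1 and Σzᵢ/Kᵢ = 1.4537 > 1, so g(0) = 0.1217 > 0 and g(1) = -0.4537 < 0.
Newton iteration, V/F⁰ = 0.48:
  V/F = 0.4800: g = -0.05780, g' = -0.4202 → V/F = 0.3424
  V/F = 0.3424: g = -0.00347, g' = -0.3755 → V/F = 0.3332
Converged at V/F = 0.3332.
Compositions from xᵢ = zᵢ/(1+V/F(Kᵢ−1)), yᵢ = Kᵢxᵢ:
  ethyl acetate: x = 0.3423, y = 0.6059
  1-propanol: x = 0.3559, y = 0.3096
  n-nonane: x = 0.3018, y = 0.0845

V/F = 0.3332, x_ethyl acetate = 0.3423, y_ethyl acetate = 0.6059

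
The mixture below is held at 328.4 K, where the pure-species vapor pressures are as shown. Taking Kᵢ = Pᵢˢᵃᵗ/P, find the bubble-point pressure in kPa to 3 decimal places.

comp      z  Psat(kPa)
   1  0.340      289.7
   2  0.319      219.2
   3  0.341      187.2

Pbub = 232.258 kPa

At the bubble point ψ → 0, so ΣzᵢKᵢ = 1 with Kᵢ = Pᵢˢᵃᵗ/P ⇒ P = ΣzᵢPᵢˢᵃᵗ.
P = 0.340·289.7 + 0.319·219.2 + 0.341·187.2 = 232.258 kPa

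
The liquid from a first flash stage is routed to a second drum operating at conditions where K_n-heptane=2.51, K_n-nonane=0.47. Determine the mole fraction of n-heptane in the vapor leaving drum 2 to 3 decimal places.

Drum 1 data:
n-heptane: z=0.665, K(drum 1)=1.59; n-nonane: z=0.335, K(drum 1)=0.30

Drum 1:
Rachford–Rice: g(ψ₁) = Σ zᵢ(Kᵢ−1)/(1+ψ₁(Kᵢ−1)) = 0.
Check two-phase: ΣzᵢKᵢ = 1.158 > 1 and Σzᵢ/Kᵢ = 1.535 > 1, so g(0) = 0.158 > 0 and g(1) = -0.535 < 0.
Newton–Raphson from ψ₁ = 0.43:
  ψ₁ = 0.430: g = -0.0225, g' = -0.483 → ψ₁ = 0.383
  ψ₁ = 0.383: g = -0.0005, g' = -0.461 → ψ₁ = 0.382
Converged at ψ₁ = 0.382.
Drum-1 compositions:
  n-heptane: x = 0.543, y = 0.863
  n-nonane: x = 0.457, y = 0.137
Drum-2 feed = drum-1 liquid: z₂ = (0.5426, 0.4574).
Drum 2:
Rachford–Rice: g(ψ₂) = Σ zᵢ(Kᵢ−1)/(1+ψ₂(Kᵢ−1)) = 0.
g(0) = ΣzᵢKᵢ − 1 = 0.577 and g(1) = 1 − Σzᵢ/Kᵢ = -0.189, so a root lies in (0, 1).
Iterate (Newton) starting at ψ₂ = 0.5:
  ψ₂ = 0.500: g = 0.1371, g' = -0.640 → ψ₂ = 0.714
  ψ₂ = 0.714: g = 0.0041, g' = -0.619 → ψ₂ = 0.721
Converged at ψ₂ = 0.721.
  n-heptane: x = 0.260, y = 0.652
  n-nonane: x = 0.740, y = 0.348

y_n-heptane (drum 2) = 0.652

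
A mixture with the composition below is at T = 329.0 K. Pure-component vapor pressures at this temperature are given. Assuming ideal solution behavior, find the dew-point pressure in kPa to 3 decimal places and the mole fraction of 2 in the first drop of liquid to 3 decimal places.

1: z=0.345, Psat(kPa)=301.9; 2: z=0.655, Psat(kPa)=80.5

At the dew point ψ → 1, so Σzᵢ/Kᵢ = 1 with Kᵢ = Pᵢˢᵃᵗ/P ⇒ 1/P = Σzᵢ/Pᵢˢᵃᵗ.
1/P = 0.345/301.9 + 0.655/80.5 = 0.009279 ⇒ P = 107.765 kPa
xᵢ = zᵢP/Pᵢˢᵃᵗ ⇒ x_2 = 0.655·107.765/80.5 = 0.877

Pdew = 107.765 kPa, x_2 = 0.877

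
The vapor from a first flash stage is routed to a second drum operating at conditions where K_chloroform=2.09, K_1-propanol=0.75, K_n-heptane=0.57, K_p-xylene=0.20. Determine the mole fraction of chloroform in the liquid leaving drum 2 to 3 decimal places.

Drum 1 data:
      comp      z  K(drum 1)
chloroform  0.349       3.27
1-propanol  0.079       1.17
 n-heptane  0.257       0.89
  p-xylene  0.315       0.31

Drum 1:
Material balance + equilibrium reduce to Σ zᵢ(Kᵢ−1)/(1+ψ₁(Kᵢ−1)) = 0.
g(0) = ΣzᵢKᵢ − 1 = 0.560 and g(1) = 1 − Σzᵢ/Kᵢ = -0.479, so a root lies in (0, 1).
Newton iteration, ψ₁⁰ = 0.5:
  ψ₁ = 0.500: g = 0.0217, g' = -0.750 → ψ₁ = 0.529
Converged at ψ₁ = 0.529.
Drum-1 compositions:
  chloroform: x = 0.159, y = 0.519
  1-propanol: x = 0.072, y = 0.085
  n-heptane: x = 0.273, y = 0.243
  p-xylene: x = 0.496, y = 0.154
Drum-2 feed = drum-1 vapor: z₂ = (0.5186, 0.0848, 0.2429, 0.1538).
Drum 2:
Material balance + equilibrium reduce to Σ zᵢ(Kᵢ−1)/(1+ψ₂(Kᵢ−1)) = 0.
Check two-phase: ΣzᵢKᵢ = 1.317 > 1 and Σzᵢ/Kᵢ = 1.556 > 1, so g(0) = 0.317 > 0 and g(1) = -0.556 < 0.
Newton iteration, ψ₂⁰ = 0.61:
  ψ₂ = 0.610: g = -0.0674, g' = -0.688 → ψ₂ = 0.512
  ψ₂ = 0.512: g = -0.0038, g' = -0.617 → ψ₂ = 0.506
Converged at ψ₂ = 0.506.
  chloroform: x = 0.334, y = 0.699
  1-propanol: x = 0.097, y = 0.073
  n-heptane: x = 0.310, y = 0.177
  p-xylene: x = 0.258, y = 0.052

x_chloroform (drum 2) = 0.334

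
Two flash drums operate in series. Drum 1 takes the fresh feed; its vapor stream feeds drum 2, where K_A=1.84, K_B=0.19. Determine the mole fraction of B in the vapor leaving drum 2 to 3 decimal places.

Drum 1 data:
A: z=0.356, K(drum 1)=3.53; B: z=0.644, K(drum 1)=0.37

y_B (drum 2) = 0.097

Drum 1:
Rachford–Rice: g(ψ₁) = Σ zᵢ(Kᵢ−1)/(1+ψ₁(Kᵢ−1)) = 0.
g(0) = ΣzᵢKᵢ − 1 = 0.495 and g(1) = 1 − Σzᵢ/Kᵢ = -0.841, so a root lies in (0, 1).
Binary case is linear: z₁(K₁−1)(1+ψ₁(K₂−1)) + z₂(K₂−1)(1+ψ₁(K₁−1)) = 0
⇒ ψ₁ = [z₁(K₁−1)+z₂(K₂−1)] / [−(K₁−1)(K₂−1)] = 0.4950/1.5939 = 0.311
Drum-1 compositions:
  A: x = 0.199, y = 0.704
  B: x = 0.801, y = 0.296
Drum-2 feed = drum-1 vapor: z₂ = (0.7038, 0.2962).
Drum 2:
Binary case is linear: z₁(K₁−1)(1+ψ₂(K₂−1)) + z₂(K₂−1)(1+ψ₂(K₁−1)) = 0
⇒ ψ₂ = [z₁(K₁−1)+z₂(K₂−1)] / [−(K₁−1)(K₂−1)] = 0.3512/0.6804 = 0.516
  A: x = 0.491, y = 0.903
  B: x = 0.509, y = 0.097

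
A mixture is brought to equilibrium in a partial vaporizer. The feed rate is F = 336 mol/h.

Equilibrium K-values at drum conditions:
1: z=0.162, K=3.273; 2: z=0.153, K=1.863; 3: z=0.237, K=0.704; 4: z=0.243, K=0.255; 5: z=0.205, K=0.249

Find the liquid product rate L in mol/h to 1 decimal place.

Material balance + equilibrium reduce to Σ zᵢ(Kᵢ−1)/(1+V/F(Kᵢ−1)) = 0.
Feasibility: ΣzᵢKᵢ = 1.095, Σzᵢ/Kᵢ = 2.245 — both > 1, two phases present.
Iterate (Newton) starting at V/F = 0.5:
  V/F = 0.500: g = -0.3528, g' = -0.907 → V/F = 0.111
  V/F = 0.111: g = -0.0232, g' = -0.949 → V/F = 0.086
  V/F = 0.086: g = 0.0005, g' = -0.992 → V/F = 0.087
Converged at V/F = 0.087.
Then V = V/F·F = 0.0869·336 = 29.2 mol/h and L = F − V = 306.8 mol/h.

L = 306.8 mol/h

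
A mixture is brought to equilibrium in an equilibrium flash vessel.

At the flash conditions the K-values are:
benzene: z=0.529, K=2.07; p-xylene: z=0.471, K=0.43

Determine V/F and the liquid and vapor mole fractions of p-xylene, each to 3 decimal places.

Material balance + equilibrium reduce to Σ zᵢ(Kᵢ−1)/(1+V/F(Kᵢ−1)) = 0.
Feasibility: ΣzᵢKᵢ = 1.298, Σzᵢ/Kᵢ = 1.351 — both > 1, two phases present.
Iterate (Newton) starting at V/F = 0.5:
  V/F = 0.500: g = -0.0067, g' = -0.556 → V/F = 0.488
Converged at V/F = 0.488.
Compositions from xᵢ = zᵢ/(1+V/F(Kᵢ−1)), yᵢ = Kᵢxᵢ:
  benzene: x = 0.348, y = 0.719
  p-xylene: x = 0.652, y = 0.281

V/F = 0.488, x_p-xylene = 0.652, y_p-xylene = 0.281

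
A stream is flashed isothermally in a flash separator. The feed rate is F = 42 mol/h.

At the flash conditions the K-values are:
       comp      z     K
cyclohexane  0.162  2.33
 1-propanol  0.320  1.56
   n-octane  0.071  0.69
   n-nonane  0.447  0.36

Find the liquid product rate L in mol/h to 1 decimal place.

L = 35.3 mol/h

Newton iteration, ψ⁰ = 0.5:
  ψ = 0.500: g = -0.1773, g' = -0.570 → ψ = 0.189
  ψ = 0.189: g = -0.0146, g' = -0.510 → ψ = 0.160
Converged at ψ = 0.160.
Then V = ψ·F = 0.1605·42 = 6.7 mol/h and L = F − V = 35.3 mol/h.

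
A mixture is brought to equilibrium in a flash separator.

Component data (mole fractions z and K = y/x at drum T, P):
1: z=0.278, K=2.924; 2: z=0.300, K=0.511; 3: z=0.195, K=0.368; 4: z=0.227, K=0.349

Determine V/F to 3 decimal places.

V/F = 0.105

Newton–Raphson from V/F = 0.35:
  V/F = 0.350: g = -0.2070, g' = -0.762 → V/F = 0.078
  V/F = 0.078: g = 0.0270, g' = -1.048 → V/F = 0.104
  V/F = 0.104: g = 0.0007, g' = -0.994 → V/F = 0.105
Converged at V/F = 0.105.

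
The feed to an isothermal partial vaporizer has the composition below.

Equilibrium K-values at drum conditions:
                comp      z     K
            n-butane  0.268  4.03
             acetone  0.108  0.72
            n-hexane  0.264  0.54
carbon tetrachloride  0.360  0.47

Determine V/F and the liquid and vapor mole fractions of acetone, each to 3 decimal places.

V/F = 0.328, x_acetone = 0.119, y_acetone = 0.086

Material balance + equilibrium reduce to Σ zᵢ(Kᵢ−1)/(1+V/F(Kᵢ−1)) = 0.
Feasibility: ΣzᵢKᵢ = 1.470, Σzᵢ/Kᵢ = 1.471 — both > 1, two phases present.
Newton–Raphson from V/F = 0.5:
  V/F = 0.500: g = -0.1296, g' = -0.682 → V/F = 0.310
  V/F = 0.310: g = 0.0157, g' = -0.885 → V/F = 0.328
Converged at V/F = 0.328.
Compositions from xᵢ = zᵢ/(1+V/F(Kᵢ−1)), yᵢ = Kᵢxᵢ:
  n-butane: x = 0.134, y = 0.542
  acetone: x = 0.119, y = 0.086
  n-hexane: x = 0.311, y = 0.168
  carbon tetrachloride: x = 0.436, y = 0.205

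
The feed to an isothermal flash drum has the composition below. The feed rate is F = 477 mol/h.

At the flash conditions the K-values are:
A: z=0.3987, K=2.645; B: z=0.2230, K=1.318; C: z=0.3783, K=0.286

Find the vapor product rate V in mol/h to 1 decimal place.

Let β = V/F and solve Σ zᵢ(Kᵢ−1)/(1+β(Kᵢ−1)) = 0.
Check two-phase: ΣzᵢKᵢ = 1.4567 > 1 and Σzᵢ/Kᵢ = 1.6427 > 1, so g(0) = 0.4567 > 0 and g(1) = -0.6427 < 0.
Newton–Raphson from β = 0.39:
  β = 0.3900: g = 0.08828, g' = -0.7887 → β = 0.5019
  β = 0.5019: g = -0.00058, g' = -0.8089 → β = 0.5012
Converged at β = 0.5012.
Then V = β·F = 0.5012·477 = 239.1 mol/h and L = F − V = 237.9 mol/h.

V = 239.1 mol/h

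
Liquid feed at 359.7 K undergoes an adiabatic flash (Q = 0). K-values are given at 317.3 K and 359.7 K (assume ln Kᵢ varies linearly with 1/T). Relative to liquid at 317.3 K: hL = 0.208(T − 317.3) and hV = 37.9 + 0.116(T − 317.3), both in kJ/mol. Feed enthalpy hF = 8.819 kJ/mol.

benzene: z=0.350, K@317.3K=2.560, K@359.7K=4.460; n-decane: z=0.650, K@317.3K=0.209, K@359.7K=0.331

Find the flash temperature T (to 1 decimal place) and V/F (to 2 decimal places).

Adiabatic flash: solve Rachford–Rice at each trial T, then check hF = ψ·hV(T) + (1−ψ)·hL(T).
  T = 317.3 K: K = (2.560, 0.209), RR gives ψ = 0.026, H_out = 0.978 kJ/mol
  T = 359.7 K: K = (4.460, 0.331), RR gives ψ = 0.335, H_out = 20.219 kJ/mol
  T = 338.5 K: K = (3.438, 0.267), RR gives ψ = 0.211, H_out = 11.988 kJ/mol
  T = 327.9 K: K = (2.981, 0.237), RR gives ψ = 0.131, H_out = 7.029 kJ/mol
  T = 333.2 K: K = (3.205, 0.252), RR gives ψ = 0.173, H_out = 9.611 kJ/mol
  T = 330.5 K: K = (3.090, 0.244), RR gives ψ = 0.152, H_out = 8.324 kJ/mol
  T = 331.9 K: K = (3.149, 0.248), RR gives ψ = 0.163, H_out = 8.998 kJ/mol
Linear interpolation between T = 330.5 (H_out = 8.324) and T = 331.9 (H_out = 8.998) on hF = 8.819 gives T ≈ 331.5 K, at which ψ = 0.16.

T = 331.5 K, V/F = 0.16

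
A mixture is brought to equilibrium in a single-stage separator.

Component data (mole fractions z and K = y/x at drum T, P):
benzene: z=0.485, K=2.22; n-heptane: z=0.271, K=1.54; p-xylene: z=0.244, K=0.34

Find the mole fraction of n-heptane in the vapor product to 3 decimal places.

y_n-heptane = 0.283

Rachford–Rice: g(β) = Σ zᵢ(Kᵢ−1)/(1+β(Kᵢ−1)) = 0.
Feasibility: ΣzᵢKᵢ = 1.577, Σzᵢ/Kᵢ = 1.112 — both > 1, two phases present.
Newton–Raphson from β = 0.5:
  β = 0.500: g = 0.2424, g' = -0.564 → β = 0.930
  β = 0.930: g = -0.0420, g' = -0.905 → β = 0.883
  β = 0.883: g = -0.0022, g' = -0.814 → β = 0.880
Converged at β = 0.880.
Compositions from xᵢ = zᵢ/(1+β(Kᵢ−1)), yᵢ = Kᵢxᵢ:
  benzene: x = 0.234, y = 0.519
  n-heptane: x = 0.184, y = 0.283
  p-xylene: x = 0.583, y = 0.198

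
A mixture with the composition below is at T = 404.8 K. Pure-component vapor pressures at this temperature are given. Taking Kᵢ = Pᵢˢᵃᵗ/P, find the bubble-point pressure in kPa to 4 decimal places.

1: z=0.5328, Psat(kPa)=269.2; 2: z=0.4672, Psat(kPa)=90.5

At the bubble point ψ → 0, so ΣzᵢKᵢ = 1 with Kᵢ = Pᵢˢᵃᵗ/P ⇒ P = ΣzᵢPᵢˢᵃᵗ.
P = 0.5328·269.2 + 0.4672·90.5 = 185.7114 kPa

Pbub = 185.7114 kPa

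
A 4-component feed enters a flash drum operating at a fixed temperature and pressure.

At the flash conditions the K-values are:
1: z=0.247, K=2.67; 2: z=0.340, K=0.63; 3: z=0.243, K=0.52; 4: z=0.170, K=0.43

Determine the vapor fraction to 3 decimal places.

Newton iteration, ψ⁰ = 0.5:
  ψ = 0.500: g = -0.2186, g' = -0.480 → ψ = 0.044
  ψ = 0.044: g = 0.0376, g' = -0.762 → ψ = 0.094
  ψ = 0.094: g = 0.0019, g' = -0.688 → ψ = 0.096
Converged at ψ = 0.096.

ψ = 0.096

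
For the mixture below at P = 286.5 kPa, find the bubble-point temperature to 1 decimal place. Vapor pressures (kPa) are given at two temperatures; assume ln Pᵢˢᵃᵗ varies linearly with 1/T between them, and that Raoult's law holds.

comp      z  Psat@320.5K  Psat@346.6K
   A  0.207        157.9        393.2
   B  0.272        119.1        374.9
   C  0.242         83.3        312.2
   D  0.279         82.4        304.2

T = 342.2 K

Bubble-point temperature: ΣzᵢPᵢˢᵃᵗ(T) = P. Interpolate ln Pᵢˢᵃᵗ = aᵢ + bᵢ/T.
  T = 320.5 K: ΣzᵢPᵢˢᵃᵗ = 108.23 kPa
  T = 346.6 K: ΣzᵢPᵢˢᵃᵗ = 343.79 kPa
  T = 333.6 K: ΣzᵢPᵢˢᵃᵗ = 197.08 kPa
  T = 340.1 K: ΣzᵢPᵢˢᵃᵗ = 261.49 kPa
  T = 343.4 K: ΣzᵢPᵢˢᵃᵗ = 300.80 kPa
  T = 341.8 K: ΣzᵢPᵢˢᵃᵗ = 281.13 kPa
Interpolating between 341.8 K and 343.4 K gives T ≈ 342.2 K.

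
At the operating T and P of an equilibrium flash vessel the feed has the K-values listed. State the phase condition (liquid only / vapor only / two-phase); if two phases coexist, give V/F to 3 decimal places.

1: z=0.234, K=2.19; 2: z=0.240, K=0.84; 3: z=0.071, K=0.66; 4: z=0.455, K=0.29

liquid only

ΣzᵢKᵢ = 0.893; Σzᵢ/Kᵢ = 2.069.
Since ΣzᵢKᵢ < 1 the mixture is below its bubble point — single liquid phase.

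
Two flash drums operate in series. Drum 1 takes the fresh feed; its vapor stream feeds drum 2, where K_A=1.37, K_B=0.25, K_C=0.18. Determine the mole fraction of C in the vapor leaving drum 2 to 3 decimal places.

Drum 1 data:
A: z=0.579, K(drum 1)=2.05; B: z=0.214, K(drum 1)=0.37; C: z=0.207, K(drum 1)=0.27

Drum 1:
Let ψ₁ = V/F and solve Σ zᵢ(Kᵢ−1)/(1+ψ₁(Kᵢ−1)) = 0.
g(0) = ΣzᵢKᵢ − 1 = 0.322 and g(1) = 1 − Σzᵢ/Kᵢ = -0.627, so a root lies in (0, 1).
Newton–Raphson from ψ₁ = 0.5:
  ψ₁ = 0.500: g = -0.0361, g' = -0.729 → ψ₁ = 0.450
Converged at ψ₁ = 0.450.
Drum-1 compositions:
  A: x = 0.393, y = 0.806
  B: x = 0.299, y = 0.110
  C: x = 0.308, y = 0.083
Drum-2 feed = drum-1 vapor: z₂ = (0.8063, 0.1105, 0.0832).
Drum 2:
Material balance + equilibrium reduce to Σ zᵢ(Kᵢ−1)/(1+ψ₂(Kᵢ−1)) = 0.
g(0) = ΣzᵢKᵢ − 1 = 0.147 and g(1) = 1 − Σzᵢ/Kᵢ = -0.493, so a root lies in (0, 1).
Iterate (Newton) starting at ψ₂ = 0.59:
  ψ₂ = 0.590: g = -0.0359, g' = -0.484 → ψ₂ = 0.516
  ψ₂ = 0.516: g = -0.0029, g' = -0.411 → ψ₂ = 0.509
Converged at ψ₂ = 0.509.
  A: x = 0.679, y = 0.930
  B: x = 0.179, y = 0.045
  C: x = 0.143, y = 0.026

y_C (drum 2) = 0.026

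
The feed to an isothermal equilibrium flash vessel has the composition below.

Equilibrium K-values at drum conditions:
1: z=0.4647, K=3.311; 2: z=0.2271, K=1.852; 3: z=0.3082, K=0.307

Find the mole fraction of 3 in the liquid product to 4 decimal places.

Let ψ = V/F and solve Σ zᵢ(Kᵢ−1)/(1+ψ(Kᵢ−1)) = 0.
Check two-phase: ΣzᵢKᵢ = 2.0538 > 1 and Σzᵢ/Kᵢ = 1.2669 > 1, so g(0) = 1.0538 > 0 and g(1) = -0.2669 < 0.
Iterate (Newton) starting at ψ = 0.5:
  ψ = 0.5000: g = 0.30708, g' = -0.9618 → ψ = 0.8193
  ψ = 0.8193: g = -0.00900, g' = -1.1459 → ψ = 0.8114
Converged at ψ = 0.8114.
Compositions from xᵢ = zᵢ/(1+ψ(Kᵢ−1)), yᵢ = Kᵢxᵢ:
  1: x = 0.1616, y = 0.5352
  2: x = 0.1343, y = 0.2487
  3: x = 0.7041, y = 0.2162

x_3 = 0.7041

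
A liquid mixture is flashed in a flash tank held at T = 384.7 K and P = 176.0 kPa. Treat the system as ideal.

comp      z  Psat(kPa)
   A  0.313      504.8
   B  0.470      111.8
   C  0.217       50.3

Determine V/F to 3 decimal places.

V/F = 0.279

Raoult's law: Kᵢ = Pᵢˢᵃᵗ/P = Pᵢˢᵃᵗ/176.0.
  K_A = 504.8/176.0 = 2.86818, K_B = 111.8/176.0 = 0.63523, K_C = 50.3/176.0 = 0.28580
Rachford–Rice: g(V/F) = Σ zᵢ(Kᵢ−1)/(1+V/F(Kᵢ−1)) = 0.
g(0) = ΣzᵢKᵢ − 1 = 0.258 and g(1) = 1 − Σzᵢ/Kᵢ = -0.608, so a root lies in (0, 1).
Newton–Raphson from V/F = 0.69:
  V/F = 0.690: g = -0.2792, g' = -0.750 → V/F = 0.318
  V/F = 0.318: g = -0.0276, g' = -0.695 → V/F = 0.278
  V/F = 0.278: g = 0.0005, g' = -0.723 → V/F = 0.279
Converged at V/F = 0.279.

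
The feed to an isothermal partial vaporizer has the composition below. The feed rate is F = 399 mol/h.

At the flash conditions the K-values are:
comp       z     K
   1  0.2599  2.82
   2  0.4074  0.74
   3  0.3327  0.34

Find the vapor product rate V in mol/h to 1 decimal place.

V = 69.6 mol/h

Rachford–Rice: g(V/F) = Σ zᵢ(Kᵢ−1)/(1+V/F(Kᵢ−1)) = 0.
Feasibility: ΣzᵢKᵢ = 1.1475, Σzᵢ/Kᵢ = 1.6212 — both > 1, two phases present.
Newton–Raphson from V/F = 0.5:
  V/F = 0.5000: g = -0.20183, g' = -0.5952 → V/F = 0.1609
  V/F = 0.1609: g = 0.00965, g' = -0.7265 → V/F = 0.1742
  V/F = 0.1742: g = 0.00010, g' = -0.7116 → V/F = 0.1743
Converged at V/F = 0.1743.
Then V = V/F·F = 0.1743·399 = 69.6 mol/h and L = F − V = 329.4 mol/h.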